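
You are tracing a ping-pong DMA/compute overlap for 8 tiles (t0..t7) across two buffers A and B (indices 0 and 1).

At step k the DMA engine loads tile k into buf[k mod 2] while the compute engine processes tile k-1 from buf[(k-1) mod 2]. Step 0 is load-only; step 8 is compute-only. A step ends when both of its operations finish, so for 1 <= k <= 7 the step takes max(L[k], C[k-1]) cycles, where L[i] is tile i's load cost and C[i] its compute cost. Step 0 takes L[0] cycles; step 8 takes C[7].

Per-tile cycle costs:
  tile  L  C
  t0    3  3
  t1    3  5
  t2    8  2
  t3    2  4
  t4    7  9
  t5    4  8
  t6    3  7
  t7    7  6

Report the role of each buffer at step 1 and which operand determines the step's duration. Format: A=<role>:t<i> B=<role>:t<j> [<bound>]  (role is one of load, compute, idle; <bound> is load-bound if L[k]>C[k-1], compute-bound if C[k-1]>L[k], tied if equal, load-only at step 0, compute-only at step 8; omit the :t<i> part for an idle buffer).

step 1: A=compute:t0 B=load:t1 [tied]

[0] DMA t0→A (3c) ∥ CU idle ⇒ 3c, clock 3
[1] DMA t1→B (3c) ∥ CU A:t0 (3c) ⇒ 3c, clock 6
[2] DMA t2→A (8c) ∥ CU B:t1 (5c) ⇒ 8c, clock 14
[3] DMA t3→B (2c) ∥ CU A:t2 (2c) ⇒ 2c, clock 16
[4] DMA t4→A (7c) ∥ CU B:t3 (4c) ⇒ 7c, clock 23
[5] DMA t5→B (4c) ∥ CU A:t4 (9c) ⇒ 9c, clock 32
[6] DMA t6→A (3c) ∥ CU B:t5 (8c) ⇒ 8c, clock 40
[7] DMA t7→B (7c) ∥ CU A:t6 (7c) ⇒ 7c, clock 47
[8] DMA idle ∥ CU B:t7 (6c) ⇒ 6c, clock 53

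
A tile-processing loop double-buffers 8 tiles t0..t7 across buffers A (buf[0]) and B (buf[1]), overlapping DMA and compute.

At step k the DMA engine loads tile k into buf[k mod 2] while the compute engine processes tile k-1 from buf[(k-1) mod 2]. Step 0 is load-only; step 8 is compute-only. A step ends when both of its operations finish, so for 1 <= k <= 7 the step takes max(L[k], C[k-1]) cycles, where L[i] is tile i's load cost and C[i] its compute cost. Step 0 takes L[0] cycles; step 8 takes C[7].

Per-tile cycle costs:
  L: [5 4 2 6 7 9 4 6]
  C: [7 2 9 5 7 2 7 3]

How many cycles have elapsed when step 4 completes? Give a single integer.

[0] DMA t0→A (5c) ∥ CU idle ⇒ 5c, clock 5
[1] DMA t1→B (4c) ∥ CU A:t0 (7c) ⇒ 7c, clock 12
[2] DMA t2→A (2c) ∥ CU B:t1 (2c) ⇒ 2c, clock 14
[3] DMA t3→B (6c) ∥ CU A:t2 (9c) ⇒ 9c, clock 23
[4] DMA t4→A (7c) ∥ CU B:t3 (5c) ⇒ 7c, clock 30
[5] DMA t5→B (9c) ∥ CU A:t4 (7c) ⇒ 9c, clock 39
[6] DMA t6→A (4c) ∥ CU B:t5 (2c) ⇒ 4c, clock 43
[7] DMA t7→B (6c) ∥ CU A:t6 (7c) ⇒ 7c, clock 50
[8] DMA idle ∥ CU B:t7 (3c) ⇒ 3c, clock 53

end_cycle[4] = 30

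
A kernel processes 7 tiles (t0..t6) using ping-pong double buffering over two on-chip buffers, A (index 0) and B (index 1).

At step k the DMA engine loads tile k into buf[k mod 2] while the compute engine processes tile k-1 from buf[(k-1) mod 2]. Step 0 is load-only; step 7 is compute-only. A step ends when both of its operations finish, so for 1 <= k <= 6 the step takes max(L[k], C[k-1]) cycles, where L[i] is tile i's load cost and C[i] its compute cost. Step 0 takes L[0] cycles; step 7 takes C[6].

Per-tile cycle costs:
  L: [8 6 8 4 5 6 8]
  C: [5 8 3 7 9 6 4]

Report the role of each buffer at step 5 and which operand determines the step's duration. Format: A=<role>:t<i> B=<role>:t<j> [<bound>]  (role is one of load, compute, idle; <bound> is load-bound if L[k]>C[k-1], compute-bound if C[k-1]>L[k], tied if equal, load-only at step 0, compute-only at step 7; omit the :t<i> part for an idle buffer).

step 5: A=compute:t4 B=load:t5 [compute-bound]

k=0 load=t0/8c comp=- wait=8 total=8
k=1 load=t1/6c comp=t0/5c wait=6 total=14
k=2 load=t2/8c comp=t1/8c wait=8 total=22
k=3 load=t3/4c comp=t2/3c wait=4 total=26
k=4 load=t4/5c comp=t3/7c wait=7 total=33
k=5 load=t5/6c comp=t4/9c wait=9 total=42
k=6 load=t6/8c comp=t5/6c wait=8 total=50
k=7 load=- comp=t6/4c wait=4 total=54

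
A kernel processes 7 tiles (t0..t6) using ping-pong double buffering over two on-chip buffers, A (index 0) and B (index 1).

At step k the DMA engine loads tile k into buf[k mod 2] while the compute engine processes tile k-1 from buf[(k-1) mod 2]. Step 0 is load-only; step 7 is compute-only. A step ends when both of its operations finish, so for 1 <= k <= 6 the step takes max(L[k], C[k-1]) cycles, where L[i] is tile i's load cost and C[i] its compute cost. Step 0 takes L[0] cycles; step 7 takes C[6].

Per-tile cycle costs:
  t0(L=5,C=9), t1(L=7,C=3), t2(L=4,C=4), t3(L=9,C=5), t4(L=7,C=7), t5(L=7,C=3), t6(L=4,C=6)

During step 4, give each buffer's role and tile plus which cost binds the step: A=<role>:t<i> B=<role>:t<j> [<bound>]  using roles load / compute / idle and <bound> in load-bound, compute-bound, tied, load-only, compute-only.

step 4: A=load:t4 B=compute:t3 [load-bound]

k=0 load=t0/5c comp=- wait=5 total=5
k=1 load=t1/7c comp=t0/9c wait=9 total=14
k=2 load=t2/4c comp=t1/3c wait=4 total=18
k=3 load=t3/9c comp=t2/4c wait=9 total=27
k=4 load=t4/7c comp=t3/5c wait=7 total=34
k=5 load=t5/7c comp=t4/7c wait=7 total=41
k=6 load=t6/4c comp=t5/3c wait=4 total=45
k=7 load=- comp=t6/6c wait=6 total=51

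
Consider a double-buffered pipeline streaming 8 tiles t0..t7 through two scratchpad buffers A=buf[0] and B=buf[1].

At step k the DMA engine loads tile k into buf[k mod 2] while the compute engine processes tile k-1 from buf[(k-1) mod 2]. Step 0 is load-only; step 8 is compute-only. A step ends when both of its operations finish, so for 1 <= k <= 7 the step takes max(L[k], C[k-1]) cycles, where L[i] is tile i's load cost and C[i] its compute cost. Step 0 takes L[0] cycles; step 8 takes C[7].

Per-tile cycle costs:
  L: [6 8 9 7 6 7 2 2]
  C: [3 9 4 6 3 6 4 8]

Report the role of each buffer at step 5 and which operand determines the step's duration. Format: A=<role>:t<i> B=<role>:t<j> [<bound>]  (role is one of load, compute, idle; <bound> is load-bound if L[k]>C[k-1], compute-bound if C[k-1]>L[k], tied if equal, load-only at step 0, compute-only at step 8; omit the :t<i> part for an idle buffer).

step 5: A=compute:t4 B=load:t5 [load-bound]

  0. 6=6c; end=6; A:t0 B:-
  1. max(8,3)=8c; end=14; A:t0 B:t1
  2. max(9,9)=9c; end=23; A:t2 B:t1
  3. max(7,4)=7c; end=30; A:t2 B:t3
  4. max(6,6)=6c; end=36; A:t4 B:t3
  5. max(7,3)=7c; end=43; A:t4 B:t5
  6. max(2,6)=6c; end=49; A:t6 B:t5
  7. max(2,4)=4c; end=53; A:t6 B:t7
  8. 8=8c; end=61; A:t6 B:t7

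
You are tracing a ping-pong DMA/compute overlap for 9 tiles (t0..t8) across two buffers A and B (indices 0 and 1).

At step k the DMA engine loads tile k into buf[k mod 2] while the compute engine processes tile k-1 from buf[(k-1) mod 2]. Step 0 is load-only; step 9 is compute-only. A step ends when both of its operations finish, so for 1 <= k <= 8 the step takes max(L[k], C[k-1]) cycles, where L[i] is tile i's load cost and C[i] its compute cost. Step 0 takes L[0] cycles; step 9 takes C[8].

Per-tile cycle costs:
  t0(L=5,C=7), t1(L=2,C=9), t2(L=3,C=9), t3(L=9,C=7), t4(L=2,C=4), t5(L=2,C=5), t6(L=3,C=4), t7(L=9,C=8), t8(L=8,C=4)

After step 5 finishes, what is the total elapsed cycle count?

end_cycle[5] = 41

[0] DMA t0→A (5c) ∥ CU idle ⇒ 5c, clock 5
[1] DMA t1→B (2c) ∥ CU A:t0 (7c) ⇒ 7c, clock 12
[2] DMA t2→A (3c) ∥ CU B:t1 (9c) ⇒ 9c, clock 21
[3] DMA t3→B (9c) ∥ CU A:t2 (9c) ⇒ 9c, clock 30
[4] DMA t4→A (2c) ∥ CU B:t3 (7c) ⇒ 7c, clock 37
[5] DMA t5→B (2c) ∥ CU A:t4 (4c) ⇒ 4c, clock 41
[6] DMA t6→A (3c) ∥ CU B:t5 (5c) ⇒ 5c, clock 46
[7] DMA t7→B (9c) ∥ CU A:t6 (4c) ⇒ 9c, clock 55
[8] DMA t8→A (8c) ∥ CU B:t7 (8c) ⇒ 8c, clock 63
[9] DMA idle ∥ CU A:t8 (4c) ⇒ 4c, clock 67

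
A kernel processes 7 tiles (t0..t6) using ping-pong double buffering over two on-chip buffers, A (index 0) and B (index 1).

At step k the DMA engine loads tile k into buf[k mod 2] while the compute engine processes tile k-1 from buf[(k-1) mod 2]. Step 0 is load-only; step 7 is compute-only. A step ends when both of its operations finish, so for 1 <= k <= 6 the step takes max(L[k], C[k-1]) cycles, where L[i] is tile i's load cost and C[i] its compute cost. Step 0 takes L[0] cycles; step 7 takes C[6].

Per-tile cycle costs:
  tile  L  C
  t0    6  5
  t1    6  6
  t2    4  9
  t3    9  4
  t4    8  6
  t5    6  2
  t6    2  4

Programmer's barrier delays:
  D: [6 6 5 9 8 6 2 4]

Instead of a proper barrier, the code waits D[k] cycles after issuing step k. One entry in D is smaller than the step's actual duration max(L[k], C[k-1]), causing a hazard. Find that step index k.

step 0: need L[0]=6 = 6; D[0]=6 ok
step 1: need max(L[1]=6,C[0]=5) = 6; D[1]=6 ok
step 2: need max(L[2]=4,C[1]=6) = 6; D[2]=5 SHORT
step 3: need max(L[3]=9,C[2]=9) = 9; D[3]=9 ok
step 4: need max(L[4]=8,C[3]=4) = 8; D[4]=8 ok
step 5: need max(L[5]=6,C[4]=6) = 6; D[5]=6 ok
step 6: need max(L[6]=2,C[5]=2) = 2; D[6]=2 ok
step 7: need C[6]=4 = 4; D[7]=4 ok

hazard at step 2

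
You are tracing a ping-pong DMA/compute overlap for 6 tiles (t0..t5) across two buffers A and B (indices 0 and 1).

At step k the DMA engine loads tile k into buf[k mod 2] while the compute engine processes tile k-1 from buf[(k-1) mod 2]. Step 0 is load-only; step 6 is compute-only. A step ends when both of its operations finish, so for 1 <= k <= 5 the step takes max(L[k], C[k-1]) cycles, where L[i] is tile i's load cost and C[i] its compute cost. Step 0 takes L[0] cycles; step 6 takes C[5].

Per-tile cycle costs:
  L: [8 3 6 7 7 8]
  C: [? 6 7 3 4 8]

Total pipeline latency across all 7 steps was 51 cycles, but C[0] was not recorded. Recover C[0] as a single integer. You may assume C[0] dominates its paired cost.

step 0 | dur = L[0]=8 = 8
step 1 | dur = max(L[1]=3, C[0]=?) = C[0]  (unknown; binding)
step 2 | dur = max(L[2]=6, C[1]=6) = 6
step 3 | dur = max(L[3]=7, C[2]=7) = 7
step 4 | dur = max(L[4]=7, C[3]=3) = 7
step 5 | dur = max(L[5]=8, C[4]=4) = 8
step 6 | dur = C[5]=8 = 8
sum of known step durations = 44
dur[1] = total - known = 51 - 44 = 7
C[0] is the binding max in step 1, so C[0] = dur[1] = 7

C[0] = 7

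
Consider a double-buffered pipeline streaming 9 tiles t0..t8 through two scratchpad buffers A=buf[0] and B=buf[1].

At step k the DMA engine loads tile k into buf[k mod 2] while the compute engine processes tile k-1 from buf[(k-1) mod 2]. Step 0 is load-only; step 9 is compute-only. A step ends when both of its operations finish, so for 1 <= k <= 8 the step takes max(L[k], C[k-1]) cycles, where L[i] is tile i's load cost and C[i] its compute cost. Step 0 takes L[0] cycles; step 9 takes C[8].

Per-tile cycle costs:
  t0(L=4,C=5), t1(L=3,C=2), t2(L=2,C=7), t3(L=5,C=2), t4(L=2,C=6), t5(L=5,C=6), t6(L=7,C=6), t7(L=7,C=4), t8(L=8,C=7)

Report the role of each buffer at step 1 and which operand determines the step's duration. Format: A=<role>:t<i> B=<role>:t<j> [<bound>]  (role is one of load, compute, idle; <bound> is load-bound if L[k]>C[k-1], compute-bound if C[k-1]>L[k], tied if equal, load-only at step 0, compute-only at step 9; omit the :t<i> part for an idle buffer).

step 1: A=compute:t0 B=load:t1 [compute-bound]

k=0 load=t0/4c comp=- wait=4 total=4
k=1 load=t1/3c comp=t0/5c wait=5 total=9
k=2 load=t2/2c comp=t1/2c wait=2 total=11
k=3 load=t3/5c comp=t2/7c wait=7 total=18
k=4 load=t4/2c comp=t3/2c wait=2 total=20
k=5 load=t5/5c comp=t4/6c wait=6 total=26
k=6 load=t6/7c comp=t5/6c wait=7 total=33
k=7 load=t7/7c comp=t6/6c wait=7 total=40
k=8 load=t8/8c comp=t7/4c wait=8 total=48
k=9 load=- comp=t8/7c wait=7 total=55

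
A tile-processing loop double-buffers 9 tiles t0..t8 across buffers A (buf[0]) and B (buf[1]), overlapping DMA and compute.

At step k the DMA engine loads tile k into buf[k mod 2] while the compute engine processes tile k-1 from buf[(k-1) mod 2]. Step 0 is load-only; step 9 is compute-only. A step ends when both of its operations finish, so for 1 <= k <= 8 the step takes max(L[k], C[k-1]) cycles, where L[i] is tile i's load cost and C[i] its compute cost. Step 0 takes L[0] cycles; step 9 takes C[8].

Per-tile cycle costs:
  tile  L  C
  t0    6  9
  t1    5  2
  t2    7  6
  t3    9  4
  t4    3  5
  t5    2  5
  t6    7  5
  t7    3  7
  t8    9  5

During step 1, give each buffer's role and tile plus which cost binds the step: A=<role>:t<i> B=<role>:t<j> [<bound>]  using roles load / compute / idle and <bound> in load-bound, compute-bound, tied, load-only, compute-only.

step 1: A=compute:t0 B=load:t1 [compute-bound]

step 0: L[0]=6 → dur=6, Σ=6 | A=load:t0 B=idle [load-only]
step 1: L[1]=5 C[0]=9 → dur=9, Σ=15 | A=compute:t0 B=load:t1 [compute-bound]
step 2: L[2]=7 C[1]=2 → dur=7, Σ=22 | A=load:t2 B=compute:t1 [load-bound]
step 3: L[3]=9 C[2]=6 → dur=9, Σ=31 | A=compute:t2 B=load:t3 [load-bound]
step 4: L[4]=3 C[3]=4 → dur=4, Σ=35 | A=load:t4 B=compute:t3 [compute-bound]
step 5: L[5]=2 C[4]=5 → dur=5, Σ=40 | A=compute:t4 B=load:t5 [compute-bound]
step 6: L[6]=7 C[5]=5 → dur=7, Σ=47 | A=load:t6 B=compute:t5 [load-bound]
step 7: L[7]=3 C[6]=5 → dur=5, Σ=52 | A=compute:t6 B=load:t7 [compute-bound]
step 8: L[8]=9 C[7]=7 → dur=9, Σ=61 | A=load:t8 B=compute:t7 [load-bound]
step 9: C[8]=5 → dur=5, Σ=66 | A=compute:t8 B=idle [compute-only]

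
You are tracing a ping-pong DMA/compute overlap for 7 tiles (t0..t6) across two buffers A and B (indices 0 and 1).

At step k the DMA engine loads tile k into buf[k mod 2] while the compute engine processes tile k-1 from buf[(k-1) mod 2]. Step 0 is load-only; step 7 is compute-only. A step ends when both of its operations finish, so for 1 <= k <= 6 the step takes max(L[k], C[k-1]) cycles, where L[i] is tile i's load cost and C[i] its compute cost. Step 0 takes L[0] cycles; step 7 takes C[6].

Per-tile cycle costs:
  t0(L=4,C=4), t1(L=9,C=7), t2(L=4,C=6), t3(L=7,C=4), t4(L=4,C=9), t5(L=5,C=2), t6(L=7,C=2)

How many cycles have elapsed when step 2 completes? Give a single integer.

step 0: L[0]=4 → dur=4, Σ=4 | A=load:t0 B=idle [load-only]
step 1: L[1]=9 C[0]=4 → dur=9, Σ=13 | A=compute:t0 B=load:t1 [load-bound]
step 2: L[2]=4 C[1]=7 → dur=7, Σ=20 | A=load:t2 B=compute:t1 [compute-bound]
step 3: L[3]=7 C[2]=6 → dur=7, Σ=27 | A=compute:t2 B=load:t3 [load-bound]
step 4: L[4]=4 C[3]=4 → dur=4, Σ=31 | A=load:t4 B=compute:t3 [tied]
step 5: L[5]=5 C[4]=9 → dur=9, Σ=40 | A=compute:t4 B=load:t5 [compute-bound]
step 6: L[6]=7 C[5]=2 → dur=7, Σ=47 | A=load:t6 B=compute:t5 [load-bound]
step 7: C[6]=2 → dur=2, Σ=49 | A=compute:t6 B=idle [compute-only]

end_cycle[2] = 20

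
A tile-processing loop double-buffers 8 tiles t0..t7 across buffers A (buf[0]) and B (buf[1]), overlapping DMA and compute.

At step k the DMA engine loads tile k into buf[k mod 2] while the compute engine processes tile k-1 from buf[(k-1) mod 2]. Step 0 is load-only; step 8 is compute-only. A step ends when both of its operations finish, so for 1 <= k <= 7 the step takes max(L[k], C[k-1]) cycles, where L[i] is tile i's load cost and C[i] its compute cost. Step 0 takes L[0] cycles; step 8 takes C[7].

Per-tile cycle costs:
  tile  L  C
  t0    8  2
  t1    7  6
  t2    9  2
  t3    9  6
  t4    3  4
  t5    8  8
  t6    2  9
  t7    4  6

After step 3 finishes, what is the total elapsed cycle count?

end_cycle[3] = 33

k=0 load=t0/8c comp=- wait=8 total=8
k=1 load=t1/7c comp=t0/2c wait=7 total=15
k=2 load=t2/9c comp=t1/6c wait=9 total=24
k=3 load=t3/9c comp=t2/2c wait=9 total=33
k=4 load=t4/3c comp=t3/6c wait=6 total=39
k=5 load=t5/8c comp=t4/4c wait=8 total=47
k=6 load=t6/2c comp=t5/8c wait=8 total=55
k=7 load=t7/4c comp=t6/9c wait=9 total=64
k=8 load=- comp=t7/6c wait=6 total=70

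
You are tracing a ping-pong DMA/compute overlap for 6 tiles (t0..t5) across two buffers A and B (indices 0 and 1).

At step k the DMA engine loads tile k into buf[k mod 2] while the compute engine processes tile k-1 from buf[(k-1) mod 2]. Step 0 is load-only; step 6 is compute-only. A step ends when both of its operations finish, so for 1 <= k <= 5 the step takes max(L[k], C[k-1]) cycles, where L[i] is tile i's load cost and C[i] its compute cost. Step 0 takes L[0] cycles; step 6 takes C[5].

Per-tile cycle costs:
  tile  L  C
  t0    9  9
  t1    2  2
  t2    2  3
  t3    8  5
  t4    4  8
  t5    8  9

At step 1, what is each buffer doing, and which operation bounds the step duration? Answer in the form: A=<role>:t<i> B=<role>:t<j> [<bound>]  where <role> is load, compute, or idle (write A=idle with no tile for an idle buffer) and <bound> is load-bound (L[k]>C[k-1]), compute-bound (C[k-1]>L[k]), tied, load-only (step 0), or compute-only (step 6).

  0. 9=9c; end=9; A:t0 B:-
  1. max(2,9)=9c; end=18; A:t0 B:t1
  2. max(2,2)=2c; end=20; A:t2 B:t1
  3. max(8,3)=8c; end=28; A:t2 B:t3
  4. max(4,5)=5c; end=33; A:t4 B:t3
  5. max(8,8)=8c; end=41; A:t4 B:t5
  6. 9=9c; end=50; A:t4 B:t5

step 1: A=compute:t0 B=load:t1 [compute-bound]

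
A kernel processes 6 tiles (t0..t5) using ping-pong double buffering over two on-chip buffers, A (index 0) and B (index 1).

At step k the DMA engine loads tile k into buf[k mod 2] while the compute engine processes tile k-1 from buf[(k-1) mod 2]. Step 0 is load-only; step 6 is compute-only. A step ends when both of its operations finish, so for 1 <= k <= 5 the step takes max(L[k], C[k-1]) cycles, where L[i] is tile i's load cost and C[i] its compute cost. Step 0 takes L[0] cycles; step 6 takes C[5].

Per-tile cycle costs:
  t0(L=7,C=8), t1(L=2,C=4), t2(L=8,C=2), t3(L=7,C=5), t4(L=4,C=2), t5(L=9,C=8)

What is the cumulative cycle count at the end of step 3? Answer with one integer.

end_cycle[3] = 30

[0] DMA t0→A (7c) ∥ CU idle ⇒ 7c, clock 7
[1] DMA t1→B (2c) ∥ CU A:t0 (8c) ⇒ 8c, clock 15
[2] DMA t2→A (8c) ∥ CU B:t1 (4c) ⇒ 8c, clock 23
[3] DMA t3→B (7c) ∥ CU A:t2 (2c) ⇒ 7c, clock 30
[4] DMA t4→A (4c) ∥ CU B:t3 (5c) ⇒ 5c, clock 35
[5] DMA t5→B (9c) ∥ CU A:t4 (2c) ⇒ 9c, clock 44
[6] DMA idle ∥ CU B:t5 (8c) ⇒ 8c, clock 52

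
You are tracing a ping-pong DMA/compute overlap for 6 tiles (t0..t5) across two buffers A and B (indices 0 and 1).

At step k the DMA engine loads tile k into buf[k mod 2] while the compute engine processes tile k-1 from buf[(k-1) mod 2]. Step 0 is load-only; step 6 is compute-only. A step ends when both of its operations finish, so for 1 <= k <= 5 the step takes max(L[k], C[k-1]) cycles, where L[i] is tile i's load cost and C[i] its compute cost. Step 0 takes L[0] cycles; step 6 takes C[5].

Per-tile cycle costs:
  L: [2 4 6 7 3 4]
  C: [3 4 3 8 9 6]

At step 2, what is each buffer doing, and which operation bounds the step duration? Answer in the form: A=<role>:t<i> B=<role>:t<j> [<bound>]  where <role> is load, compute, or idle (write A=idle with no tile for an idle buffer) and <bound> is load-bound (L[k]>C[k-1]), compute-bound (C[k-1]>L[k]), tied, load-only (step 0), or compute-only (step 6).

step 2: A=load:t2 B=compute:t1 [load-bound]

step 0: L[0]=2 → dur=2, Σ=2 | A=load:t0 B=idle [load-only]
step 1: L[1]=4 C[0]=3 → dur=4, Σ=6 | A=compute:t0 B=load:t1 [load-bound]
step 2: L[2]=6 C[1]=4 → dur=6, Σ=12 | A=load:t2 B=compute:t1 [load-bound]
step 3: L[3]=7 C[2]=3 → dur=7, Σ=19 | A=compute:t2 B=load:t3 [load-bound]
step 4: L[4]=3 C[3]=8 → dur=8, Σ=27 | A=load:t4 B=compute:t3 [compute-bound]
step 5: L[5]=4 C[4]=9 → dur=9, Σ=36 | A=compute:t4 B=load:t5 [compute-bound]
step 6: C[5]=6 → dur=6, Σ=42 | A=idle B=compute:t5 [compute-only]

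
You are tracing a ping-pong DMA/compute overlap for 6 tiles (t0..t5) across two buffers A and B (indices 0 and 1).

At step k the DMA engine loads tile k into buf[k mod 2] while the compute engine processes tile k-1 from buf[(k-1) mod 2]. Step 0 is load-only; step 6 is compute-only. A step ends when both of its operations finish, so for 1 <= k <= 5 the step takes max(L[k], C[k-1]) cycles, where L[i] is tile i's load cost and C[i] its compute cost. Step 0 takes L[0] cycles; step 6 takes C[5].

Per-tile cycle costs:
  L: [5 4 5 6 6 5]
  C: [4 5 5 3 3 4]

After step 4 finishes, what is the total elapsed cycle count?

  0. 5=5c; end=5; A:t0 B:-
  1. max(4,4)=4c; end=9; A:t0 B:t1
  2. max(5,5)=5c; end=14; A:t2 B:t1
  3. max(6,5)=6c; end=20; A:t2 B:t3
  4. max(6,3)=6c; end=26; A:t4 B:t3
  5. max(5,3)=5c; end=31; A:t4 B:t5
  6. 4=4c; end=35; A:t4 B:t5

end_cycle[4] = 26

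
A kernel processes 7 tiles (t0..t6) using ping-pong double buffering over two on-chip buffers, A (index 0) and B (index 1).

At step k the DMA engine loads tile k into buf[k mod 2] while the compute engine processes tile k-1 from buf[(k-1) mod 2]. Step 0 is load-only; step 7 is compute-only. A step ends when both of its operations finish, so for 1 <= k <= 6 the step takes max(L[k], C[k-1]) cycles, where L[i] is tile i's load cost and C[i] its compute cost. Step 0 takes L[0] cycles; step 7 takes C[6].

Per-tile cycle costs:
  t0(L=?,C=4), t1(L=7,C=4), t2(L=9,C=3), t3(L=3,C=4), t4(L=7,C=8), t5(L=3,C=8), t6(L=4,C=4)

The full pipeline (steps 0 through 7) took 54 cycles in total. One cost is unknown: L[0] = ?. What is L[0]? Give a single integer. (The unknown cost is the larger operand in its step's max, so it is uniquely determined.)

L[0] = 8

step 0 | dur = L[0]=? = L[0]  (unknown; binding)
step 1 | dur = max(L[1]=7, C[0]=4) = 7
step 2 | dur = max(L[2]=9, C[1]=4) = 9
step 3 | dur = max(L[3]=3, C[2]=3) = 3
step 4 | dur = max(L[4]=7, C[3]=4) = 7
step 5 | dur = max(L[5]=3, C[4]=8) = 8
step 6 | dur = max(L[6]=4, C[5]=8) = 8
step 7 | dur = C[6]=4 = 4
sum of known step durations = 46
dur[0] = total - known = 54 - 46 = 8
L[0] is the binding max in step 0, so L[0] = dur[0] = 8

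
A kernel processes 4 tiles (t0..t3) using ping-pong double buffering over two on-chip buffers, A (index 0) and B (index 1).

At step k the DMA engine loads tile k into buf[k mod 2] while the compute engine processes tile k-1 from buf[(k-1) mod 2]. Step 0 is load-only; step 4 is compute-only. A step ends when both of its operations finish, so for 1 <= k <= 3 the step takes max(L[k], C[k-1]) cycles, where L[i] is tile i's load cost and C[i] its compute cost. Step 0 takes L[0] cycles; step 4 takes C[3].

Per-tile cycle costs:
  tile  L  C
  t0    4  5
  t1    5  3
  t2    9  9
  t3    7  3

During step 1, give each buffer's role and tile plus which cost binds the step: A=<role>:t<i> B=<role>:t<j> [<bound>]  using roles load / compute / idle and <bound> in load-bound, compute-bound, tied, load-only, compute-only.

[0] DMA t0→A (4c) ∥ CU idle ⇒ 4c, clock 4
[1] DMA t1→B (5c) ∥ CU A:t0 (5c) ⇒ 5c, clock 9
[2] DMA t2→A (9c) ∥ CU B:t1 (3c) ⇒ 9c, clock 18
[3] DMA t3→B (7c) ∥ CU A:t2 (9c) ⇒ 9c, clock 27
[4] DMA idle ∥ CU B:t3 (3c) ⇒ 3c, clock 30

step 1: A=compute:t0 B=load:t1 [tied]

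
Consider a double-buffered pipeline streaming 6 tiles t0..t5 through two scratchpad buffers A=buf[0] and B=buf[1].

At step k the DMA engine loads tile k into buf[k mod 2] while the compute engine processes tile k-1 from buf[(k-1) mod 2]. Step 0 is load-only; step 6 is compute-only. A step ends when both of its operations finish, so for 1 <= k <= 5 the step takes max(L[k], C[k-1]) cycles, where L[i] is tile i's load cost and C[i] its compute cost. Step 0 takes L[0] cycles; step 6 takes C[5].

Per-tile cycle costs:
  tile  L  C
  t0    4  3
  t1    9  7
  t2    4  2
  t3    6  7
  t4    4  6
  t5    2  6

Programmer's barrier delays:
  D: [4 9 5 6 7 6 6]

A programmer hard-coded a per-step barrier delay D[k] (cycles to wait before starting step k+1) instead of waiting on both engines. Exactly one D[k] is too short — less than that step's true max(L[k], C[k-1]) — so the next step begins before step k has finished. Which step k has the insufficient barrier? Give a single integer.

step 0: need L[0]=4 = 4; D[0]=4 ok
step 1: need max(L[1]=9,C[0]=3) = 9; D[1]=9 ok
step 2: need max(L[2]=4,C[1]=7) = 7; D[2]=5 SHORT
step 3: need max(L[3]=6,C[2]=2) = 6; D[3]=6 ok
step 4: need max(L[4]=4,C[3]=7) = 7; D[4]=7 ok
step 5: need max(L[5]=2,C[4]=6) = 6; D[5]=6 ok
step 6: need C[5]=6 = 6; D[6]=6 ok

hazard at step 2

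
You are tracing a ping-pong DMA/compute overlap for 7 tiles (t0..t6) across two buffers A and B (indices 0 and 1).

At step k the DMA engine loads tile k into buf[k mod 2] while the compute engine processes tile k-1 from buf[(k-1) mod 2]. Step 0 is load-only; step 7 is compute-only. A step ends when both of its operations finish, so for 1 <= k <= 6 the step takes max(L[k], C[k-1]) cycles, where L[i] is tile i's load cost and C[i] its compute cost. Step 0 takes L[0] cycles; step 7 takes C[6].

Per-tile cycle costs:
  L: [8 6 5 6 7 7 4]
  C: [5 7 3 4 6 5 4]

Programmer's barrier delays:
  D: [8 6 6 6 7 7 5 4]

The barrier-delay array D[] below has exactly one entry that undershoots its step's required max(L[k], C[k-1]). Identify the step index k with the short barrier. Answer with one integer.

step 0: need L[0]=8 = 8; D[0]=8 ok
step 1: need max(L[1]=6,C[0]=5) = 6; D[1]=6 ok
step 2: need max(L[2]=5,C[1]=7) = 7; D[2]=6 SHORT
step 3: need max(L[3]=6,C[2]=3) = 6; D[3]=6 ok
step 4: need max(L[4]=7,C[3]=4) = 7; D[4]=7 ok
step 5: need max(L[5]=7,C[4]=6) = 7; D[5]=7 ok
step 6: need max(L[6]=4,C[5]=5) = 5; D[6]=5 ok
step 7: need C[6]=4 = 4; D[7]=4 ok

hazard at step 2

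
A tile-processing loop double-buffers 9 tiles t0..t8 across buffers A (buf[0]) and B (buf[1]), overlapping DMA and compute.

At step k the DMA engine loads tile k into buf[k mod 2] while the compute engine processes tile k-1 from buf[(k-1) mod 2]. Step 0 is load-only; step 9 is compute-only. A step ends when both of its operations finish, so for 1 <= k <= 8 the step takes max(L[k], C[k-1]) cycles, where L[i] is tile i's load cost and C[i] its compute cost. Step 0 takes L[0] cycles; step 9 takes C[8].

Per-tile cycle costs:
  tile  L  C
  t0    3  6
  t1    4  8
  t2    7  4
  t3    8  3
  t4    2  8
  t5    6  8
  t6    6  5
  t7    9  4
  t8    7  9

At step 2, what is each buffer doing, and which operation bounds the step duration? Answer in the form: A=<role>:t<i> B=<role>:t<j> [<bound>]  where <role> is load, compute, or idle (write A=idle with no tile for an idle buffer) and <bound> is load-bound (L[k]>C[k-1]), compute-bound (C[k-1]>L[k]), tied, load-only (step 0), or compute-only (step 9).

step 0: L[0]=3 → dur=3, Σ=3 | A=load:t0 B=idle [load-only]
step 1: L[1]=4 C[0]=6 → dur=6, Σ=9 | A=compute:t0 B=load:t1 [compute-bound]
step 2: L[2]=7 C[1]=8 → dur=8, Σ=17 | A=load:t2 B=compute:t1 [compute-bound]
step 3: L[3]=8 C[2]=4 → dur=8, Σ=25 | A=compute:t2 B=load:t3 [load-bound]
step 4: L[4]=2 C[3]=3 → dur=3, Σ=28 | A=load:t4 B=compute:t3 [compute-bound]
step 5: L[5]=6 C[4]=8 → dur=8, Σ=36 | A=compute:t4 B=load:t5 [compute-bound]
step 6: L[6]=6 C[5]=8 → dur=8, Σ=44 | A=load:t6 B=compute:t5 [compute-bound]
step 7: L[7]=9 C[6]=5 → dur=9, Σ=53 | A=compute:t6 B=load:t7 [load-bound]
step 8: L[8]=7 C[7]=4 → dur=7, Σ=60 | A=load:t8 B=compute:t7 [load-bound]
step 9: C[8]=9 → dur=9, Σ=69 | A=compute:t8 B=idle [compute-only]

step 2: A=load:t2 B=compute:t1 [compute-bound]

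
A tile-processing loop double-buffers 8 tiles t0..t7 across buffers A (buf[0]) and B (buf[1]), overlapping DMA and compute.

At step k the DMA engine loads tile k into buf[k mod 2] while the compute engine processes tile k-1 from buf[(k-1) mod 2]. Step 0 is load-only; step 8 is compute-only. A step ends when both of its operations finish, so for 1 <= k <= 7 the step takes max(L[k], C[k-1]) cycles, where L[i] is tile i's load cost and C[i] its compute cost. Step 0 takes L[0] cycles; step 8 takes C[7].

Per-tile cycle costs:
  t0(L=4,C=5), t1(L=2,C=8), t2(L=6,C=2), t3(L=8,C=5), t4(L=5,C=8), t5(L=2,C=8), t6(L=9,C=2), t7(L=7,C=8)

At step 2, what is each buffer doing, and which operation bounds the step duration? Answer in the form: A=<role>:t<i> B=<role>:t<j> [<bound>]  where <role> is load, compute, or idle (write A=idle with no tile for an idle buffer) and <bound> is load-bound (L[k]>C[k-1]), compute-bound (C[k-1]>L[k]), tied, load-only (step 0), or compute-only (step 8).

[0] DMA t0→A (4c) ∥ CU idle ⇒ 4c, clock 4
[1] DMA t1→B (2c) ∥ CU A:t0 (5c) ⇒ 5c, clock 9
[2] DMA t2→A (6c) ∥ CU B:t1 (8c) ⇒ 8c, clock 17
[3] DMA t3→B (8c) ∥ CU A:t2 (2c) ⇒ 8c, clock 25
[4] DMA t4→A (5c) ∥ CU B:t3 (5c) ⇒ 5c, clock 30
[5] DMA t5→B (2c) ∥ CU A:t4 (8c) ⇒ 8c, clock 38
[6] DMA t6→A (9c) ∥ CU B:t5 (8c) ⇒ 9c, clock 47
[7] DMA t7→B (7c) ∥ CU A:t6 (2c) ⇒ 7c, clock 54
[8] DMA idle ∥ CU B:t7 (8c) ⇒ 8c, clock 62

step 2: A=load:t2 B=compute:t1 [compute-bound]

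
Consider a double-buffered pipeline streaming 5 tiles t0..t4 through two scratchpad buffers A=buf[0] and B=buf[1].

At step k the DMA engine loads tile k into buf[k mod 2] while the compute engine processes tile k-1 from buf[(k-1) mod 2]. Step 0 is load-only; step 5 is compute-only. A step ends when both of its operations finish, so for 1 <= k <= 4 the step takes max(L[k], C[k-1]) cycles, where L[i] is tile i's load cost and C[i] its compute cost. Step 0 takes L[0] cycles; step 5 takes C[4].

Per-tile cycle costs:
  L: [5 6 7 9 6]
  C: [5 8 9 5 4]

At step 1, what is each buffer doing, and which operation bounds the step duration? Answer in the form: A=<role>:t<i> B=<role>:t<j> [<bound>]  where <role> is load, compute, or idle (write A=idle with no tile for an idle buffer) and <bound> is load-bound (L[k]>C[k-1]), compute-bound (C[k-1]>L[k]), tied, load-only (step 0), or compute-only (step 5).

step 1: A=compute:t0 B=load:t1 [load-bound]

step 0: L[0]=5 → dur=5, Σ=5 | A=load:t0 B=idle [load-only]
step 1: L[1]=6 C[0]=5 → dur=6, Σ=11 | A=compute:t0 B=load:t1 [load-bound]
step 2: L[2]=7 C[1]=8 → dur=8, Σ=19 | A=load:t2 B=compute:t1 [compute-bound]
step 3: L[3]=9 C[2]=9 → dur=9, Σ=28 | A=compute:t2 B=load:t3 [tied]
step 4: L[4]=6 C[3]=5 → dur=6, Σ=34 | A=load:t4 B=compute:t3 [load-bound]
step 5: C[4]=4 → dur=4, Σ=38 | A=compute:t4 B=idle [compute-only]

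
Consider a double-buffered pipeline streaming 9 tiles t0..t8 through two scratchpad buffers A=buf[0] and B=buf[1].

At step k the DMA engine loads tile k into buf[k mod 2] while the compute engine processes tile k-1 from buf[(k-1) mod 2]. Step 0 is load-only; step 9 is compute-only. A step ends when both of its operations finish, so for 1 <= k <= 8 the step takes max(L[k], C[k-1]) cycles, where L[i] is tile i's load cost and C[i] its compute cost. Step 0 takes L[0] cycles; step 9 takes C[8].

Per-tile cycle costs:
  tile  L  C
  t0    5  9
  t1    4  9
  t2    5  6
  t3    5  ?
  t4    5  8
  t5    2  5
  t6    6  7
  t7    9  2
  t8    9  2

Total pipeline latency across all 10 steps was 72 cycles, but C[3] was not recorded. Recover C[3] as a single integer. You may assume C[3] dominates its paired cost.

step 0: dur = L[0]=5 = 5
step 1: dur = max(L[1]=4, C[0]=9) = 9
step 2: dur = max(L[2]=5, C[1]=9) = 9
step 3: dur = max(L[3]=5, C[2]=6) = 6
step 4: dur = max(L[4]=5, C[3]=?) = C[3]  (unknown; binding)
step 5: dur = max(L[5]=2, C[4]=8) = 8
step 6: dur = max(L[6]=6, C[5]=5) = 6
step 7: dur = max(L[7]=9, C[6]=7) = 9
step 8: dur = max(L[8]=9, C[7]=2) = 9
step 9: dur = C[8]=2 = 2
sum of known step durations = 63
dur[4] = total - known = 72 - 63 = 9
C[3] is the binding max in step 4, so C[3] = dur[4] = 9

C[3] = 9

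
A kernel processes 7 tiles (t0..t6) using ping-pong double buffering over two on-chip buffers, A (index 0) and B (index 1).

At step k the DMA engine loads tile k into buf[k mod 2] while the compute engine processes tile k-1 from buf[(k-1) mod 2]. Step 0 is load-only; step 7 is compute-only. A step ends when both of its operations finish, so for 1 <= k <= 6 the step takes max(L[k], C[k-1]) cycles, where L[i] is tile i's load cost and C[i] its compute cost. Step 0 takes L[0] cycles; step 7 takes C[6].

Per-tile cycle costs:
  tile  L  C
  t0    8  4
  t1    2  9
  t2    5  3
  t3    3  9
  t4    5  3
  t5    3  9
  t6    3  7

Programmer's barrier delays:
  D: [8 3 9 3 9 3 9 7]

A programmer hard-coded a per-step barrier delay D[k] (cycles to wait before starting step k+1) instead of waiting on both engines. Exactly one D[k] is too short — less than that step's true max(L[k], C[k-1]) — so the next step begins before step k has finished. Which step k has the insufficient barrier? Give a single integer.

[0] required=L[0]=8=8 vs D=8 ok
[1] required=max(L[1]=2,C[0]=4)=4 vs D=3 SHORT
[2] required=max(L[2]=5,C[1]=9)=9 vs D=9 ok
[3] required=max(L[3]=3,C[2]=3)=3 vs D=3 ok
[4] required=max(L[4]=5,C[3]=9)=9 vs D=9 ok
[5] required=max(L[5]=3,C[4]=3)=3 vs D=3 ok
[6] required=max(L[6]=3,C[5]=9)=9 vs D=9 ok
[7] required=C[6]=7=7 vs D=7 ok

hazard at step 1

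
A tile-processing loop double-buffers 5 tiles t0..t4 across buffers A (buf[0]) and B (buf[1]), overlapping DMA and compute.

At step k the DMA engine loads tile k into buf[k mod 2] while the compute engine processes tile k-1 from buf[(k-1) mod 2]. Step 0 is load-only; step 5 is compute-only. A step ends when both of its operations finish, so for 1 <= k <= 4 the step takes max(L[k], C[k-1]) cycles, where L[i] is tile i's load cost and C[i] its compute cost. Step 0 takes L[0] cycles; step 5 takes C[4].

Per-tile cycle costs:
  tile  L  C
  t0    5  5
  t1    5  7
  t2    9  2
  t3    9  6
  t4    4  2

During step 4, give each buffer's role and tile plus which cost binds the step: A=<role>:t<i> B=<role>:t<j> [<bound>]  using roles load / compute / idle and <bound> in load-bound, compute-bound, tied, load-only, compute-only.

k=0 load=t0/5c comp=- wait=5 total=5
k=1 load=t1/5c comp=t0/5c wait=5 total=10
k=2 load=t2/9c comp=t1/7c wait=9 total=19
k=3 load=t3/9c comp=t2/2c wait=9 total=28
k=4 load=t4/4c comp=t3/6c wait=6 total=34
k=5 load=- comp=t4/2c wait=2 total=36

step 4: A=load:t4 B=compute:t3 [compute-bound]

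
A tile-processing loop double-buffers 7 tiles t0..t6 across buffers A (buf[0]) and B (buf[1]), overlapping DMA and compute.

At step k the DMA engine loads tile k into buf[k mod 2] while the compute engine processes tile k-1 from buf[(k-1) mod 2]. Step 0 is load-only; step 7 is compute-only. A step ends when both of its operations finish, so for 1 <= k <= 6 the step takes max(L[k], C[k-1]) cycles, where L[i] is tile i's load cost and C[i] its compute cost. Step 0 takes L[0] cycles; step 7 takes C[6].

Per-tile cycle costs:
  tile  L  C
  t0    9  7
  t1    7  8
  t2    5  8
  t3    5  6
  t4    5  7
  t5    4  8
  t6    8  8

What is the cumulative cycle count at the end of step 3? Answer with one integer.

end_cycle[3] = 32

k=0 load=t0/9c comp=- wait=9 total=9
k=1 load=t1/7c comp=t0/7c wait=7 total=16
k=2 load=t2/5c comp=t1/8c wait=8 total=24
k=3 load=t3/5c comp=t2/8c wait=8 total=32
k=4 load=t4/5c comp=t3/6c wait=6 total=38
k=5 load=t5/4c comp=t4/7c wait=7 total=45
k=6 load=t6/8c comp=t5/8c wait=8 total=53
k=7 load=- comp=t6/8c wait=8 total=61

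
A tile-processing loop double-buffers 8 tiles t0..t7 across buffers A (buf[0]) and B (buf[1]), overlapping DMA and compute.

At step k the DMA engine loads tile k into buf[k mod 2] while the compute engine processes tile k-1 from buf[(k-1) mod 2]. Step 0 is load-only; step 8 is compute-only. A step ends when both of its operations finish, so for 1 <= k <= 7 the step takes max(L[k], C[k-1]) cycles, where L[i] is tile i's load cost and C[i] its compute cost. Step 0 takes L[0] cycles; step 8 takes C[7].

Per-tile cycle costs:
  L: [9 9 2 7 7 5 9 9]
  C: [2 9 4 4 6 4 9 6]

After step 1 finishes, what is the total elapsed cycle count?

k=0 load=t0/9c comp=- wait=9 total=9
k=1 load=t1/9c comp=t0/2c wait=9 total=18
k=2 load=t2/2c comp=t1/9c wait=9 total=27
k=3 load=t3/7c comp=t2/4c wait=7 total=34
k=4 load=t4/7c comp=t3/4c wait=7 total=41
k=5 load=t5/5c comp=t4/6c wait=6 total=47
k=6 load=t6/9c comp=t5/4c wait=9 total=56
k=7 load=t7/9c comp=t6/9c wait=9 total=65
k=8 load=- comp=t7/6c wait=6 total=71

end_cycle[1] = 18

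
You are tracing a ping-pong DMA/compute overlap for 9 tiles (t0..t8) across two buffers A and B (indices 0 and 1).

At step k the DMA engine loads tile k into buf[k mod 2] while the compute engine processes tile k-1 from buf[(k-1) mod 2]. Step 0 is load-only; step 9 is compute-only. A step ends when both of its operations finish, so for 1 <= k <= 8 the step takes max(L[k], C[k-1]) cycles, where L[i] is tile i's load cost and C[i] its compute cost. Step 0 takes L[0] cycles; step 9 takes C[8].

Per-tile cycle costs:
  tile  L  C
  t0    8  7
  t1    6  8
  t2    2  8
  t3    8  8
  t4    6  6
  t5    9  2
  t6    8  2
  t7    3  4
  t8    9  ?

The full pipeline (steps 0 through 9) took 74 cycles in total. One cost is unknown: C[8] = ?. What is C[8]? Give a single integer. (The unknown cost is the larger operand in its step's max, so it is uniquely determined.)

step 0 = dur = L[0]=8 = 8
step 1 = dur = max(L[1]=6, C[0]=7) = 7
step 2 = dur = max(L[2]=2, C[1]=8) = 8
step 3 = dur = max(L[3]=8, C[2]=8) = 8
step 4 = dur = max(L[4]=6, C[3]=8) = 8
step 5 = dur = max(L[5]=9, C[4]=6) = 9
step 6 = dur = max(L[6]=8, C[5]=2) = 8
step 7 = dur = max(L[7]=3, C[6]=2) = 3
step 8 = dur = max(L[8]=9, C[7]=4) = 9
step 9 = dur = C[8]=? = C[8]  (unknown; binding)
sum of known step durations = 68
dur[9] = total - known = 74 - 68 = 6
C[8] is the binding max in step 9, so C[8] = dur[9] = 6

C[8] = 6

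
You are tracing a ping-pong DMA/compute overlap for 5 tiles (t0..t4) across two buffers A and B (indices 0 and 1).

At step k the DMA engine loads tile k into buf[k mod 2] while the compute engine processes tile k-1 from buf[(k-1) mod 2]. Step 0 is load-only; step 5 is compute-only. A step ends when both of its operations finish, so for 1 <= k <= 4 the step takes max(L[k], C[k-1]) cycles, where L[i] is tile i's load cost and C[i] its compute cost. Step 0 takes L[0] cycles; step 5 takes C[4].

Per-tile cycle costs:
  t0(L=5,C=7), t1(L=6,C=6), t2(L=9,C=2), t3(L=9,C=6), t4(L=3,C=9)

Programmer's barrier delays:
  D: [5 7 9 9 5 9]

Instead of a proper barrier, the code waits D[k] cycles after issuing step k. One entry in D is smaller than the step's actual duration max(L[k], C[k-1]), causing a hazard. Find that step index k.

hazard at step 4

[0] required=L[0]=5=5 vs D=5 ok
[1] required=max(L[1]=6,C[0]=7)=7 vs D=7 ok
[2] required=max(L[2]=9,C[1]=6)=9 vs D=9 ok
[3] required=max(L[3]=9,C[2]=2)=9 vs D=9 ok
[4] required=max(L[4]=3,C[3]=6)=6 vs D=5 SHORT
[5] required=C[4]=9=9 vs D=9 ok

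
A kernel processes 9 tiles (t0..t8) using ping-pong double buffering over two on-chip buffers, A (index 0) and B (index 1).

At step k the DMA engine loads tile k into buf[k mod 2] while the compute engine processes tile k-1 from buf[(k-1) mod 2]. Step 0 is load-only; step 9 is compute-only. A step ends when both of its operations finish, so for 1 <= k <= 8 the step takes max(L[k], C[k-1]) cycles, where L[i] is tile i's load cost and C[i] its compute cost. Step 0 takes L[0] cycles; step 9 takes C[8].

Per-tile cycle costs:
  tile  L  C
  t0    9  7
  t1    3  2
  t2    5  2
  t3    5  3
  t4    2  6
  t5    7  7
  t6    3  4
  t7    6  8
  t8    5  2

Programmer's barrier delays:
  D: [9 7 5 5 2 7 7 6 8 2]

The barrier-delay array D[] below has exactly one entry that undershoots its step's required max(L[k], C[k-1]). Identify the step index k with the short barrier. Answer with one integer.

hazard at step 4

k=0 barrier L[0]=9→9c, D[0]=9 ok
k=1 barrier max(L[1]=3,C[0]=7)→7c, D[1]=7 ok
k=2 barrier max(L[2]=5,C[1]=2)→5c, D[2]=5 ok
k=3 barrier max(L[3]=5,C[2]=2)→5c, D[3]=5 ok
k=4 barrier max(L[4]=2,C[3]=3)→3c, D[4]=2 SHORT
k=5 barrier max(L[5]=7,C[4]=6)→7c, D[5]=7 ok
k=6 barrier max(L[6]=3,C[5]=7)→7c, D[6]=7 ok
k=7 barrier max(L[7]=6,C[6]=4)→6c, D[7]=6 ok
k=8 barrier max(L[8]=5,C[7]=8)→8c, D[8]=8 ok
k=9 barrier C[8]=2→2c, D[9]=2 ok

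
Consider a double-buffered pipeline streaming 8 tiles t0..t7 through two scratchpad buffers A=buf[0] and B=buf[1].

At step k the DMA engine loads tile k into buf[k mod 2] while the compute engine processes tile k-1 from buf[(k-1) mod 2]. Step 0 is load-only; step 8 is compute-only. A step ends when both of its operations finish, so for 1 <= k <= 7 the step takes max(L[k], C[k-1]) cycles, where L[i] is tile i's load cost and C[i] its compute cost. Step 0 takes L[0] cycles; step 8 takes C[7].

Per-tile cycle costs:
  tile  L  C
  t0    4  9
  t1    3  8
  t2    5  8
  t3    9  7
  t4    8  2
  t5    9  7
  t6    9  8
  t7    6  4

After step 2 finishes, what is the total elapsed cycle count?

[0] DMA t0→A (4c) ∥ CU idle ⇒ 4c, clock 4
[1] DMA t1→B (3c) ∥ CU A:t0 (9c) ⇒ 9c, clock 13
[2] DMA t2→A (5c) ∥ CU B:t1 (8c) ⇒ 8c, clock 21
[3] DMA t3→B (9c) ∥ CU A:t2 (8c) ⇒ 9c, clock 30
[4] DMA t4→A (8c) ∥ CU B:t3 (7c) ⇒ 8c, clock 38
[5] DMA t5→B (9c) ∥ CU A:t4 (2c) ⇒ 9c, clock 47
[6] DMA t6→A (9c) ∥ CU B:t5 (7c) ⇒ 9c, clock 56
[7] DMA t7→B (6c) ∥ CU A:t6 (8c) ⇒ 8c, clock 64
[8] DMA idle ∥ CU B:t7 (4c) ⇒ 4c, clock 68

end_cycle[2] = 21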